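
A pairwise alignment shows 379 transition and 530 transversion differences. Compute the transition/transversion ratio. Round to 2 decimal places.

R = 379/530 = 0.715094… ≈ 0.72 (to 2 d.p.).

0.72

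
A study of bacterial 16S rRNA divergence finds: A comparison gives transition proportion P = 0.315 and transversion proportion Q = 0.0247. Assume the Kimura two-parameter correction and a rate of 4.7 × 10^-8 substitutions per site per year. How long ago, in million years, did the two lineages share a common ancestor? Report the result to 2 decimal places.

Under the Kimura two-parameter model, d = −½ ln(1 − 2P − Q) − ¼ ln(1 − 2Q).
1 − 2P − Q = 0.3453, giving −½ ln(0.3453) = 0.531671.
1 − 2Q = 0.9506, giving −¼ ln(0.9506) = 0.012665.
d = 0.531671 + 0.012665 = 0.544336.
Under a molecular clock d = 2μt, so t = d/(2μ) = 0.544336 / (2 × 4.7 × 10^-8) = 5.79 million years.

5.79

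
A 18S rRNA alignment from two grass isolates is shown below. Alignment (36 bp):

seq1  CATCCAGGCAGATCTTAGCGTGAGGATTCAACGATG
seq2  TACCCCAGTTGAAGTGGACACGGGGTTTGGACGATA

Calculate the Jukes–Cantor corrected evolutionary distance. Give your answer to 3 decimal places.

0.824

The sequences differ at 18 of 36 sites, so p = 18/36 = 0.5.
d = −(3/4) ln(1 − 4p/3) = −0.75 ln(1 − 0.666667) = −0.75 ln(0.333333)
  = −0.75 × (-1.098613) = 0.823960 substitutions/site.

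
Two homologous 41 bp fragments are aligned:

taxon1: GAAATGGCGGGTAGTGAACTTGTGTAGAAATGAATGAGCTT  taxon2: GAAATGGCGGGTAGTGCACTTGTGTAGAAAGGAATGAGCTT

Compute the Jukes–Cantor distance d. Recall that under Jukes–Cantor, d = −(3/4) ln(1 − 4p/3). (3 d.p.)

The sequences differ at 2 of 41 sites (17, 31), so p = 2/41 ≈ 0.04878.
d = −(3/4) ln(1 − 4p/3) = −0.75 ln(1 − 0.06504) = −0.75 ln(0.93496)
  = −0.75 × (-0.067252) = 0.050439 substitutions/site.

0.050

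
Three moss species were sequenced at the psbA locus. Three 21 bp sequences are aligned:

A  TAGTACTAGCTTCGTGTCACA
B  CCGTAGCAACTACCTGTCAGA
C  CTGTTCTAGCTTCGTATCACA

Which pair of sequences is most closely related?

A–B: 8/21 differ, p = 0.381, d = 0.532.
A–C: 4/21 differ, p = 0.190, d = 0.220.
B–C: 9/21 differ, p = 0.429, d = 0.635.
The smallest distance is between A and C.

A and C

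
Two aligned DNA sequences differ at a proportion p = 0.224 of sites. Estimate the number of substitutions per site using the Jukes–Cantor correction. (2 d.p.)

d = −(3/4) ln(1 − 4p/3) = −0.75 ln(1 − 0.298667) = −0.75 ln(0.701333)
  = −0.75 × (-0.354772) = 0.266079 substitutions/site.

0.27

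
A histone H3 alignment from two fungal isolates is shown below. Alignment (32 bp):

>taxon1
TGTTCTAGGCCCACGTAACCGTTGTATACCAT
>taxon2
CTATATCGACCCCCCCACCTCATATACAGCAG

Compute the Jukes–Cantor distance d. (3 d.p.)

The sequences differ at 17 of 32 sites, so p = 17/32 = 0.53125.
d = −(3/4) ln(1 − 4p/3) = −0.75 ln(1 − 0.708333) = −0.75 ln(0.291667)
  = −0.75 × (-1.232143) = 0.924107 substitutions/site.

0.924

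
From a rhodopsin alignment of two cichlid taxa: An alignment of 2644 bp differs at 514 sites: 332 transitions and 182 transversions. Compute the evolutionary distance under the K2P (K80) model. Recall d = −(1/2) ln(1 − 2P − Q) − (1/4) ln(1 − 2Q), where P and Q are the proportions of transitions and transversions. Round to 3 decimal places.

0.230

P = 332/2644 ≈ 0.125567 and Q = 182/2644 ≈ 0.068835.
Under the Kimura two-parameter model, d = −½ ln(1 − 2P − Q) − ¼ ln(1 − 2Q).
1 − 2P − Q = 0.680031, giving −½ ln(0.680031) = 0.192808.
1 − 2Q = 0.86233, giving −¼ ln(0.86233) = 0.037029.
d = 0.192808 + 0.037029 = 0.229837.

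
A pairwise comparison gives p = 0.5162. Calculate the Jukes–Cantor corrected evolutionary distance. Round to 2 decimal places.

0.87

d = −(3/4) ln(1 − 4p/3) = −0.75 ln(1 − 0.688267) = −0.75 ln(0.311733)
  = −0.75 × (-1.165608) = 0.874206 substitutions/site.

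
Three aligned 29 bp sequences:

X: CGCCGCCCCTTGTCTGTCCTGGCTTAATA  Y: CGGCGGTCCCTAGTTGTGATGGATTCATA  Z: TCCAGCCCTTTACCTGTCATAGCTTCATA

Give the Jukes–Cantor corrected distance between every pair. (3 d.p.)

X–Y: 11/29 sites differ → p ≈ 0.37931, d = −0.75 ln(1 − 0.505747) = 0.528531 ≈ 0.529.
X–Z: 9/29 sites differ → p ≈ 0.310345, d = −0.75 ln(1 − 0.413793) = 0.400562 ≈ 0.401.
Y–Z: 13/29 sites differ → p ≈ 0.448276, d = −0.75 ln(1 − 0.597701) = 0.682920 ≈ 0.683.

d(X,Y) = 0.529, d(X,Z) = 0.401, d(Y,Z) = 0.683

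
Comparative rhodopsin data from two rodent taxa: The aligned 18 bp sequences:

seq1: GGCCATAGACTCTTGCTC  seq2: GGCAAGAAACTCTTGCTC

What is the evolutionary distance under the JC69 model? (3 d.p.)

The sequences differ at 3 of 18 sites (4, 6, 8), so p = 3/18 ≈ 0.166667.
d = −(3/4) ln(1 − 4p/3) = −0.75 ln(1 − 0.222223) = −0.75 ln(0.777777)
  = −0.75 × (-0.251315) = 0.188486 substitutions/site.

0.188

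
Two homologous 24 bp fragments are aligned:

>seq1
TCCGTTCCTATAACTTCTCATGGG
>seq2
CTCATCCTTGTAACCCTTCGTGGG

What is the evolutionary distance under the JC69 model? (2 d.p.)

0.61

The sequences differ at 10 of 24 sites (1, 2, 4, 6, 8, 10, 15, 16, 17, 20), so p = 10/24 ≈ 0.416667.
d = −(3/4) ln(1 − 4p/3) = −0.75 ln(1 − 0.555556) = −0.75 ln(0.444444)
  = −0.75 × (-0.810931) = 0.608198 substitutions/site.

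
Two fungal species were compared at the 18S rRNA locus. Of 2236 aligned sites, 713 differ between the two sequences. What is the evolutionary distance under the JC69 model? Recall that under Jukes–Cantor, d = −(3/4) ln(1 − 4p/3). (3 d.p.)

p = 713/2236 ≈ 0.318873.
d = −(3/4) ln(1 − 4p/3) = −0.75 ln(1 − 0.425164) = −0.75 ln(0.574836)
  = −0.75 × (-0.553670) = 0.415253 substitutions/site.

0.415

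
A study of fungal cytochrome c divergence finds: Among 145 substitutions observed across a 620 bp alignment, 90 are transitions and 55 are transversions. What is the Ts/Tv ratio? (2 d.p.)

1.64

R = 90/55 = 1.636363… ≈ 1.64 (to 2 d.p.).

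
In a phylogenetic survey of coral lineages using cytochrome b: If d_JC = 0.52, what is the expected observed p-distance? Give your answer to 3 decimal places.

p = (3/4)(1 − e^(−4d/3)) = 0.75 × (1 − e^(-0.693333)) = 0.75 × (1 − 0.499907) = 0.375070.

0.375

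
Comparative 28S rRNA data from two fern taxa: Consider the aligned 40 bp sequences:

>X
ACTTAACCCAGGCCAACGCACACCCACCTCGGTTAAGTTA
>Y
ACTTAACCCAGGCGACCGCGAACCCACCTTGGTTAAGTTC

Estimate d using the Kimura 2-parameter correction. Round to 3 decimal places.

0.167

Of 40 sites, 2 differences are transitions and 4 are transversions, so P = 2/40 = 0.05 and Q = 4/40 = 0.1.
Under the Kimura two-parameter model, d = −½ ln(1 − 2P − Q) − ¼ ln(1 − 2Q).
1 − 2P − Q = 0.8, giving −½ ln(0.8) = 0.111572.
1 − 2Q = 0.8, giving −¼ ln(0.8) = 0.055786.
d = 0.111572 + 0.055786 = 0.167358.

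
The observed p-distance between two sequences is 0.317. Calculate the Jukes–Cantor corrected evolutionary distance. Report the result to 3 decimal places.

d = −(3/4) ln(1 − 4p/3) = −0.75 ln(1 − 0.422667) = −0.75 ln(0.577333)
  = −0.75 × (-0.549336) = 0.412002 substitutions/site.

0.412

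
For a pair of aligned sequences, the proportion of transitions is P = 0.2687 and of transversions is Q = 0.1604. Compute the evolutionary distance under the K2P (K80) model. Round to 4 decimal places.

0.6950

Under the Kimura two-parameter model, d = −½ ln(1 − 2P − Q) − ¼ ln(1 − 2Q).
1 − 2P − Q = 0.3022, giving −½ ln(0.3022) = 0.598333.
1 − 2Q = 0.6792, giving −¼ ln(0.6792) = 0.096710.
d = 0.598333 + 0.096710 = 0.695043.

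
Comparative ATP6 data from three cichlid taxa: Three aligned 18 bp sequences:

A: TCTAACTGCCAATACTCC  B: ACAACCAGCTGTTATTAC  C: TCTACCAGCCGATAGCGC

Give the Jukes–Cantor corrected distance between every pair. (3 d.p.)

A–B: 9/18 sites differ → p = 0.5, d = −0.75 ln(1 − 0.666667) = 0.823960 ≈ 0.824.
A–C: 6/18 sites differ → p ≈ 0.333333, d = −0.75 ln(1 − 0.444444) = 0.440839 ≈ 0.441.
B–C: 7/18 sites differ → p ≈ 0.388889, d = −0.75 ln(1 − 0.518519) = 0.548166 ≈ 0.548.

d(A,B) = 0.824, d(A,C) = 0.441, d(B,C) = 0.548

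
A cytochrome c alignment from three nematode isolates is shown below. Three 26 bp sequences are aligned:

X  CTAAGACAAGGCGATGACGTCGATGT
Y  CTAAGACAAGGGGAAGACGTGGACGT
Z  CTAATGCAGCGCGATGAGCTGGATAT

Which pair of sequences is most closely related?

X and Y

X–Y: 4/26 differ, p = 0.154, d = 0.172.
X–Z: 8/26 differ, p = 0.308, d = 0.396.
Y–Z: 10/26 differ, p = 0.385, d = 0.539.
The smallest distance is between X and Y.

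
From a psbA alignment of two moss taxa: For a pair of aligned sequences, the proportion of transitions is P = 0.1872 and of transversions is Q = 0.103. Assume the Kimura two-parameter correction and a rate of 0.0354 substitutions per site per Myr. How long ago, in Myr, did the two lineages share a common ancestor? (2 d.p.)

Under the Kimura two-parameter model, d = −½ ln(1 − 2P − Q) − ¼ ln(1 − 2Q).
1 − 2P − Q = 0.5226, giving −½ ln(0.5226) = 0.324469.
1 − 2Q = 0.794, giving −¼ ln(0.794) = 0.057668.
d = 0.324469 + 0.057668 = 0.382137.
Under a molecular clock d = 2μt, so t = d/(2μ) = 0.382137 / (2 × 0.0354) = 5.40 Myr.

5.40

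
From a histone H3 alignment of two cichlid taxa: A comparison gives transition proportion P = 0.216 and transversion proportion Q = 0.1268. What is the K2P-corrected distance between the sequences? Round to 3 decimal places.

0.482

Under the Kimura two-parameter model, d = −½ ln(1 − 2P − Q) − ¼ ln(1 − 2Q).
1 − 2P − Q = 0.4412, giving −½ ln(0.4412) = 0.409128.
1 − 2Q = 0.7464, giving −¼ ln(0.7464) = 0.073123.
d = 0.409128 + 0.073123 = 0.482251.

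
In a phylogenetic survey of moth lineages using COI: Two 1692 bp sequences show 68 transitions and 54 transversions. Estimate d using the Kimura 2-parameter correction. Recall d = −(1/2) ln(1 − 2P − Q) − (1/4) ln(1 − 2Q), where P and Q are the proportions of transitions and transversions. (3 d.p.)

P = 68/1692 ≈ 0.040189 and Q = 54/1692 ≈ 0.031915.
Under the Kimura two-parameter model, d = −½ ln(1 − 2P − Q) − ¼ ln(1 − 2Q).
1 − 2P − Q = 0.887707, giving −½ ln(0.887707) = 0.059557.
1 − 2Q = 0.93617, giving −¼ ln(0.93617) = 0.016490.
d = 0.059557 + 0.016490 = 0.076047.

0.076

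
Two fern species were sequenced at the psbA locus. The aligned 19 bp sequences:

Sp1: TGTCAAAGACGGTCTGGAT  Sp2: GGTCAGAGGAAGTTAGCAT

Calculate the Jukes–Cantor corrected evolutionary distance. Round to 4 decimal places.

The sequences differ at 8 of 19 sites (1, 6, 9, 10, 11, 14, 15, 17), so p = 8/19 ≈ 0.421053.
d = −(3/4) ln(1 − 4p/3) = −0.75 ln(1 − 0.561404) = −0.75 ln(0.438596)
  = −0.75 × (-0.824177) = 0.618133 substitutions/site.

0.6181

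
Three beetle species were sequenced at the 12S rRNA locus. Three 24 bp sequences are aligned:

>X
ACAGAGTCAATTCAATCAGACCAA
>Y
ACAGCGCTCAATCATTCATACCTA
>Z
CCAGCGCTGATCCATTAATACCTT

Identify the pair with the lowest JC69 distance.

Y and Z

X–Y: 8/24 differ, p = 0.333, d = 0.441.
X–Z: 11/24 differ, p = 0.458, d = 0.708.
Y–Z: 6/24 differ, p = 0.250, d = 0.304.
The smallest distance is between Y and Z.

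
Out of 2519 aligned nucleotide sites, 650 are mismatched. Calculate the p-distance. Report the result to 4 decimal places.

0.2580

p = 650/2519 = 0.258038… ≈ 0.2580 (to 4 d.p.).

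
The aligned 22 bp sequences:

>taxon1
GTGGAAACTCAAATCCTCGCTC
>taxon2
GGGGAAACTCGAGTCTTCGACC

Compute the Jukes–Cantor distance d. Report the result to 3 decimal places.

0.339

The sequences differ at 6 of 22 sites (2, 11, 13, 16, 20, 21), so p = 6/22 ≈ 0.272727.
d = −(3/4) ln(1 − 4p/3) = −0.75 ln(1 − 0.363636) = −0.75 ln(0.636364)
  = −0.75 × (-0.451985) = 0.338989 substitutions/site.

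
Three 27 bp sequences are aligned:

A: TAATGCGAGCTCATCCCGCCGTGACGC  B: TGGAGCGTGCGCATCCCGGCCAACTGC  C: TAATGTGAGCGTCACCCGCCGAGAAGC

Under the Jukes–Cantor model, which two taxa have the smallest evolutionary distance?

A and C

A–B: 11/27 differ, p = 0.407, d = 0.588.
A–C: 7/27 differ, p = 0.259, d = 0.318.
B–C: 13/27 differ, p = 0.481, d = 0.770.
The smallest distance is between A and C.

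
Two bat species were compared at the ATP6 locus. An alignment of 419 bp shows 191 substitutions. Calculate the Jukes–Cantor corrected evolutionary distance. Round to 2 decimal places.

p = 191/419 ≈ 0.455847.
d = −(3/4) ln(1 − 4p/3) = −0.75 ln(1 − 0.607796) = −0.75 ln(0.392204)
  = −0.75 × (-0.935973) = 0.701980 substitutions/site.

0.70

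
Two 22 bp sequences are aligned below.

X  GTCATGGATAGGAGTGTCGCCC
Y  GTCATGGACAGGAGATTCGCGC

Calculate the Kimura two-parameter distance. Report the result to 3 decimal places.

Of 22 sites, 1 differences are transitions and 3 are transversions, so P = 1/22 ≈ 0.045455 and Q = 3/22 ≈ 0.136364.
Under the Kimura two-parameter model, d = −½ ln(1 − 2P − Q) − ¼ ln(1 − 2Q).
1 − 2P − Q = 0.772726, giving −½ ln(0.772726) = 0.128915.
1 − 2Q = 0.727272, giving −¼ ln(0.727272) = 0.079614.
d = 0.128915 + 0.079614 = 0.208529.

0.209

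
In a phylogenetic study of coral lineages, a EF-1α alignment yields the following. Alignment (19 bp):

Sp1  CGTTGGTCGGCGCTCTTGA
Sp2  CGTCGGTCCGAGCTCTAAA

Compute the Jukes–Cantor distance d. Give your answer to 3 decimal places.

The sequences differ at 5 of 19 sites (4, 9, 11, 17, 18), so p = 5/19 ≈ 0.263158.
d = −(3/4) ln(1 − 4p/3) = −0.75 ln(1 − 0.350877) = −0.75 ln(0.649123)
  = −0.75 × (-0.432133) = 0.324100 substitutions/site.

0.324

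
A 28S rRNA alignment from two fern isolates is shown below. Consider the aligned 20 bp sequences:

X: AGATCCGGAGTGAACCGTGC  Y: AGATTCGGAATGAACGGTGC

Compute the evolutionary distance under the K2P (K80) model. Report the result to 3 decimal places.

0.170

Of 20 sites, 2 differences are transitions and 1 are transversions, so P = 2/20 = 0.1 and Q = 1/20 = 0.05.
Under the Kimura two-parameter model, d = −½ ln(1 − 2P − Q) − ¼ ln(1 − 2Q).
1 − 2P − Q = 0.75, giving −½ ln(0.75) = 0.143841.
1 − 2Q = 0.9, giving −¼ ln(0.9) = 0.026340.
d = 0.143841 + 0.026340 = 0.170181.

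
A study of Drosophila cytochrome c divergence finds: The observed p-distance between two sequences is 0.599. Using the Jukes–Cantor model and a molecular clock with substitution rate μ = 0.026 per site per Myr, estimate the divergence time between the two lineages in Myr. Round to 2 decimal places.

23.12

d = −(3/4) ln(1 − 4p/3) = −0.75 ln(1 − 0.798667) = −0.75 ln(0.201333)
  = −0.75 × (-1.602795) = 1.202096 substitutions/site.
Under a molecular clock d = 2μt, so t = d/(2μ) = 1.202096 / (2 × 0.026) = 23.12 Myr.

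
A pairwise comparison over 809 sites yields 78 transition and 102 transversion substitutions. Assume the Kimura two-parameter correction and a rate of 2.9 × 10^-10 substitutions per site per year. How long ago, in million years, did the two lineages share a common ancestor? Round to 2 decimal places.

P = 78/809 ≈ 0.096415 and Q = 102/809 ≈ 0.126082.
Under the Kimura two-parameter model, d = −½ ln(1 − 2P − Q) − ¼ ln(1 − 2Q).
1 − 2P − Q = 0.681088, giving −½ ln(0.681088) = 0.192032.
1 − 2Q = 0.747836, giving −¼ ln(0.747836) = 0.072643.
d = 0.192032 + 0.072643 = 0.264675.
Under a molecular clock d = 2μt, so t = d/(2μ) = 0.264675 / (2 × 2.9 × 10^-10) = 456.34 million years.

456.34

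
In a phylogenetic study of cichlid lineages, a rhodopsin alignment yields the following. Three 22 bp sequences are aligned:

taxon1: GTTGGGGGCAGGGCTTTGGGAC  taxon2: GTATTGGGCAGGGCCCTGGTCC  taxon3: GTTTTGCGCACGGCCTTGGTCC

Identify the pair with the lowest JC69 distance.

taxon2 and taxon3

taxon1–taxon2: 7/22 differ, p = 0.318, d = 0.414.
taxon1–taxon3: 7/22 differ, p = 0.318, d = 0.414.
taxon2–taxon3: 4/22 differ, p = 0.182, d = 0.208.
The smallest distance is between taxon2 and taxon3.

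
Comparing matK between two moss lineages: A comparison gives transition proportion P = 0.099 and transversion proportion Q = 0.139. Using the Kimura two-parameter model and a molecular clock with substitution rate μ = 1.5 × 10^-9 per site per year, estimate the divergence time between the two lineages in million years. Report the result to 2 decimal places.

Under the Kimura two-parameter model, d = −½ ln(1 − 2P − Q) − ¼ ln(1 − 2Q).
1 − 2P − Q = 0.663, giving −½ ln(0.663) = 0.205490.
1 − 2Q = 0.722, giving −¼ ln(0.722) = 0.081433.
d = 0.205490 + 0.081433 = 0.286923.
Under a molecular clock d = 2μt, so t = d/(2μ) = 0.286923 / (2 × 1.5 × 10^-9) = 95.64 million years.

95.64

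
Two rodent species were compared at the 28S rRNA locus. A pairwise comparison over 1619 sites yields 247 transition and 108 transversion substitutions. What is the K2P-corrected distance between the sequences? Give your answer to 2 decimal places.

0.27

P = 247/1619 ≈ 0.152563 and Q = 108/1619 ≈ 0.066708.
Under the Kimura two-parameter model, d = −½ ln(1 − 2P − Q) − ¼ ln(1 − 2Q).
1 − 2P − Q = 0.628166, giving −½ ln(0.628166) = 0.232475.
1 − 2Q = 0.866584, giving −¼ ln(0.866584) = 0.035799.
d = 0.232475 + 0.035799 = 0.268274.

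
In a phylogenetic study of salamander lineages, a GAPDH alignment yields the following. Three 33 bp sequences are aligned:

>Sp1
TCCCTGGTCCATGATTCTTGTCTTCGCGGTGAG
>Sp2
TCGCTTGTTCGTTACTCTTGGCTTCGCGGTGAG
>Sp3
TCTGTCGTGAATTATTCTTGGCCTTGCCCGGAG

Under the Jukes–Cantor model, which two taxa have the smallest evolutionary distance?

Sp1 and Sp2

Sp1–Sp2: 7/33 differ, p = 0.212, d = 0.249.
Sp1–Sp3: 12/33 differ, p = 0.364, d = 0.497.
Sp2–Sp3: 12/33 differ, p = 0.364, d = 0.497.
The smallest distance is between Sp1 and Sp2.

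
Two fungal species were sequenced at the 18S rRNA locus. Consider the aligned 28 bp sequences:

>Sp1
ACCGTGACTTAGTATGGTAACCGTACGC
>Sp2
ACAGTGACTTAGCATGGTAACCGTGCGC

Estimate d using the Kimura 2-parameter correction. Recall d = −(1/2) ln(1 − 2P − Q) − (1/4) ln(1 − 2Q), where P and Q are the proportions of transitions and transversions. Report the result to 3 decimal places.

0.117

Of 28 sites, 2 differences are transitions and 1 are transversions, so P = 2/28 ≈ 0.071429 and Q = 1/28 ≈ 0.035714.
Under the Kimura two-parameter model, d = −½ ln(1 − 2P − Q) − ¼ ln(1 − 2Q).
1 − 2P − Q = 0.821428, giving −½ ln(0.821428) = 0.098355.
1 − 2Q = 0.928572, giving −¼ ln(0.928572) = 0.018527.
d = 0.098355 + 0.018527 = 0.116882.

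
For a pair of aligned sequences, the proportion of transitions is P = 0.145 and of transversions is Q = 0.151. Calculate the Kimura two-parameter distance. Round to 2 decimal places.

Under the Kimura two-parameter model, d = −½ ln(1 − 2P − Q) − ¼ ln(1 − 2Q).
1 − 2P − Q = 0.559, giving −½ ln(0.559) = 0.290803.
1 − 2Q = 0.698, giving −¼ ln(0.698) = 0.089884.
d = 0.290803 + 0.089884 = 0.380687.

0.38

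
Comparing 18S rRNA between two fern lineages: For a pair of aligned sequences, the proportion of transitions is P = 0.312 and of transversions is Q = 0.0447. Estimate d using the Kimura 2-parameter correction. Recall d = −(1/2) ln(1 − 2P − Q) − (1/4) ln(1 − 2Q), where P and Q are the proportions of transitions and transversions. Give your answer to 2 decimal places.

0.58

Under the Kimura two-parameter model, d = −½ ln(1 − 2P − Q) − ¼ ln(1 − 2Q).
1 − 2P − Q = 0.3313, giving −½ ln(0.3313) = 0.552365.
1 − 2Q = 0.9106, giving −¼ ln(0.9106) = 0.023413.
d = 0.552365 + 0.023413 = 0.575778.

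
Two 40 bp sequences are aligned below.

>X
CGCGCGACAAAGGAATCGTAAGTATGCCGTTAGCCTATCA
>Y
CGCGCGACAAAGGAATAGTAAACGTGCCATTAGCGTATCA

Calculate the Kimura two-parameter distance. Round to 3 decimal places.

0.170

Of 40 sites, 4 differences are transitions and 2 are transversions, so P = 4/40 = 0.1 and Q = 2/40 = 0.05.
Under the Kimura two-parameter model, d = −½ ln(1 − 2P − Q) − ¼ ln(1 − 2Q).
1 − 2P − Q = 0.75, giving −½ ln(0.75) = 0.143841.
1 − 2Q = 0.9, giving −¼ ln(0.9) = 0.026340.
d = 0.143841 + 0.026340 = 0.170181.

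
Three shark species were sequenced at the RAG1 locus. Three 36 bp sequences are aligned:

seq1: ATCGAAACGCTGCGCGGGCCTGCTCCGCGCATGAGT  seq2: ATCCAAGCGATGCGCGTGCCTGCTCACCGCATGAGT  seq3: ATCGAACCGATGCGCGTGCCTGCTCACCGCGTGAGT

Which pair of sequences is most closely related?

seq1–seq2: 6/36 differ, p = 0.167, d = 0.188.
seq1–seq3: 6/36 differ, p = 0.167, d = 0.188.
seq2–seq3: 3/36 differ, p = 0.083, d = 0.088.
The smallest distance is between seq2 and seq3.

seq2 and seq3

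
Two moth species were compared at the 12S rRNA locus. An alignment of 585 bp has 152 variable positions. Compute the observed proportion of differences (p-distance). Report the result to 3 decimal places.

0.260

p = 152/585 = 0.259829… ≈ 0.260 (to 3 d.p.).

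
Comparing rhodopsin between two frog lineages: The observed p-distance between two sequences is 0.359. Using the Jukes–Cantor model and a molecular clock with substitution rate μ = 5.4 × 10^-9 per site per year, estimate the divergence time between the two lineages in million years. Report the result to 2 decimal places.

d = −(3/4) ln(1 − 4p/3) = −0.75 ln(1 − 0.478667) = −0.75 ln(0.521333)
  = −0.75 × (-0.651366) = 0.488525 substitutions/site.
Under a molecular clock d = 2μt, so t = d/(2μ) = 0.488525 / (2 × 5.4 × 10^-9) = 45.23 million years.

45.23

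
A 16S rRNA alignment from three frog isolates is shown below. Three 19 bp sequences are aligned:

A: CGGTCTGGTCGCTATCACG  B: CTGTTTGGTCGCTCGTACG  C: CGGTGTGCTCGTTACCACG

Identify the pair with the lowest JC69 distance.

A–B: 5/19 differ, p = 0.263, d = 0.324.
A–C: 4/19 differ, p = 0.211, d = 0.247.
B–C: 7/19 differ, p = 0.368, d = 0.507.
The smallest distance is between A and C.

A and C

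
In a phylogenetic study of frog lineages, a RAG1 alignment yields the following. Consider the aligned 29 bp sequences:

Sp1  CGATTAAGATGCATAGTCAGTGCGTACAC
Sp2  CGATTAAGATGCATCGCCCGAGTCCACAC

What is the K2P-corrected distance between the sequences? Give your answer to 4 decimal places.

Of 29 sites, 3 differences are transitions and 4 are transversions, so P = 3/29 ≈ 0.103448 and Q = 4/29 ≈ 0.137931.
Under the Kimura two-parameter model, d = −½ ln(1 − 2P − Q) − ¼ ln(1 − 2Q).
1 − 2P − Q = 0.655173, giving −½ ln(0.655173) = 0.211428.
1 − 2Q = 0.724138, giving −¼ ln(0.724138) = 0.080693.
d = 0.211428 + 0.080693 = 0.292121.

0.2921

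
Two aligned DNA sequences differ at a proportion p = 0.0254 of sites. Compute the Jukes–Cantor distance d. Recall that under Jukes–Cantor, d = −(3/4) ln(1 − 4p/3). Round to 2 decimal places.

d = −(3/4) ln(1 − 4p/3) = −0.75 ln(1 − 0.033867) = −0.75 ln(0.966133)
  = −0.75 × (-0.034454) = 0.025841 substitutions/site.

0.03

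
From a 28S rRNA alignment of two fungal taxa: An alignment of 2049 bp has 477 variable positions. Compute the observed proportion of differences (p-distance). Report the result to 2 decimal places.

p = 477/2049 = 0.232796… ≈ 0.23 (to 2 d.p.).

0.23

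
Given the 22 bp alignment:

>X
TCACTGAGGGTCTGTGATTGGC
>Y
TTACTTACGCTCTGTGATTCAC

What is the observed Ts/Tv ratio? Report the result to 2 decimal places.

0.50

Transitions are A↔G and C↔T; transversions are all other mismatches.
Transitions: 2. Transversions: 4.
R = 2/4 = 0.50.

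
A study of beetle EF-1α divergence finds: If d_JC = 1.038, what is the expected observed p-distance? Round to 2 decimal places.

p = (3/4)(1 − e^(−4d/3)) = 0.75 × (1 − e^(-1.384)) = 0.75 × (1 − 0.250574) = 0.562070.

0.56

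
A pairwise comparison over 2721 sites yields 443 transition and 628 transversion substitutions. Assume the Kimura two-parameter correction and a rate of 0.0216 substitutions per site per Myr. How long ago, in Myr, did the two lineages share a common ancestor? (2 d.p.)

P = 443/2721 ≈ 0.162808 and Q = 628/2721 ≈ 0.230798.
Under the Kimura two-parameter model, d = −½ ln(1 − 2P − Q) − ¼ ln(1 − 2Q).
1 − 2P − Q = 0.443586, giving −½ ln(0.443586) = 0.406432.
1 − 2Q = 0.538404, giving −¼ ln(0.538404) = 0.154787.
d = 0.406432 + 0.154787 = 0.561219.
Under a molecular clock d = 2μt, so t = d/(2μ) = 0.561219 / (2 × 0.0216) = 12.99 Myr.

12.99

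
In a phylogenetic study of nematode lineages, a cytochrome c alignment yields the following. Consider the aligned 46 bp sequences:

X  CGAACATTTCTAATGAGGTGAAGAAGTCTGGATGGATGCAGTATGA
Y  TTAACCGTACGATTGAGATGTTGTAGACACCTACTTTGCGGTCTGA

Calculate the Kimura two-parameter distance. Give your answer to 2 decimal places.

Of 46 sites, 3 differences are transitions and 19 are transversions, so P = 3/46 ≈ 0.065217 and Q = 19/46 ≈ 0.413043.
Under the Kimura two-parameter model, d = −½ ln(1 − 2P − Q) − ¼ ln(1 − 2Q).
1 − 2P − Q = 0.456523, giving −½ ln(0.456523) = 0.392058.
1 − 2Q = 0.173914, giving −¼ ln(0.173914) = 0.437299.
d = 0.392058 + 0.437299 = 0.829357.

0.83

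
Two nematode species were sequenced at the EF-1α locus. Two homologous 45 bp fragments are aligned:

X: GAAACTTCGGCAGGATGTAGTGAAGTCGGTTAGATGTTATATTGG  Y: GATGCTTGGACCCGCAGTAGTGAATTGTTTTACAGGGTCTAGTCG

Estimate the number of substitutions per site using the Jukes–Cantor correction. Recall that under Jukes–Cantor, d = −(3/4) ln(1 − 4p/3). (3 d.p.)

The sequences differ at 18 of 45 sites, so p = 18/45 = 0.4.
d = −(3/4) ln(1 − 4p/3) = −0.75 ln(1 − 0.533333) = −0.75 ln(0.466667)
  = −0.75 × (-0.762139) = 0.571604 substitutions/site.

0.572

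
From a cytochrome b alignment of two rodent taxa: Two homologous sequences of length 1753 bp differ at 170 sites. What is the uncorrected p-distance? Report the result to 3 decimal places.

p = 170/1753 = 0.096976… ≈ 0.097 (to 3 d.p.).

0.097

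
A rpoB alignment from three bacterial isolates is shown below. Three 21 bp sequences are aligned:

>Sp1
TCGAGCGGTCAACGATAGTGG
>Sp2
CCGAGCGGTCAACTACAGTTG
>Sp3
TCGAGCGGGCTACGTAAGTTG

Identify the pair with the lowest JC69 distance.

Sp1–Sp2: 4/21 differ, p = 0.190, d = 0.220.
Sp1–Sp3: 5/21 differ, p = 0.238, d = 0.286.
Sp2–Sp3: 6/21 differ, p = 0.286, d = 0.360.
The smallest distance is between Sp1 and Sp2.

Sp1 and Sp2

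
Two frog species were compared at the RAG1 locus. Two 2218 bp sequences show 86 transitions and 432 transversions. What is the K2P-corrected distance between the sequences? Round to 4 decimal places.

P = 86/2218 ≈ 0.038774 and Q = 432/2218 ≈ 0.19477.
Under the Kimura two-parameter model, d = −½ ln(1 − 2P − Q) − ¼ ln(1 − 2Q).
1 − 2P − Q = 0.727682, giving −½ ln(0.727682) = 0.158946.
1 − 2Q = 0.61046, giving −¼ ln(0.61046) = 0.123386.
d = 0.158946 + 0.123386 = 0.282332.

0.2823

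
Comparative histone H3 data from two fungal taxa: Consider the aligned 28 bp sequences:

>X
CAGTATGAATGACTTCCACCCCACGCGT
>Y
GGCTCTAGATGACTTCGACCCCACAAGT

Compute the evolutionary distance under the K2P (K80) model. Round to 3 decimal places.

Of 28 sites, 4 differences are transitions and 5 are transversions, so P = 4/28 ≈ 0.142857 and Q = 5/28 ≈ 0.178571.
Under the Kimura two-parameter model, d = −½ ln(1 − 2P − Q) − ¼ ln(1 − 2Q).
1 − 2P − Q = 0.535715, giving −½ ln(0.535715) = 0.312076.
1 − 2Q = 0.642858, giving −¼ ln(0.642858) = 0.110458.
d = 0.312076 + 0.110458 = 0.422534.

0.423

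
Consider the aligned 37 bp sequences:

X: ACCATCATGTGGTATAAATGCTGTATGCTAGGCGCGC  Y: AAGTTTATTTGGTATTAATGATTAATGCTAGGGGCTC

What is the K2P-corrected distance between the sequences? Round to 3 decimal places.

Of 37 sites, 1 differences are transitions and 10 are transversions, so P = 1/37 ≈ 0.027027 and Q = 10/37 ≈ 0.27027.
Under the Kimura two-parameter model, d = −½ ln(1 − 2P − Q) − ¼ ln(1 − 2Q).
1 − 2P − Q = 0.675676, giving −½ ln(0.675676) = 0.196021.
1 − 2Q = 0.45946, giving −¼ ln(0.45946) = 0.194426.
d = 0.196021 + 0.194426 = 0.390447.

0.390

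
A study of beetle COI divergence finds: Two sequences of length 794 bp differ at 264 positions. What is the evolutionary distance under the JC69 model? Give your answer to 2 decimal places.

0.44

p = 264/794 ≈ 0.332494.
d = −(3/4) ln(1 − 4p/3) = −0.75 ln(1 − 0.443325) = −0.75 ln(0.556675)
  = −0.75 × (-0.585774) = 0.439331 substitutions/site.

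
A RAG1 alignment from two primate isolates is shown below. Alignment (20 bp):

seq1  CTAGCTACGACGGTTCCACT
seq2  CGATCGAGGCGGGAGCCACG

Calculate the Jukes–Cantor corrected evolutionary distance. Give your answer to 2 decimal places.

0.69

The sequences differ at 9 of 20 sites (2, 4, 6, 8, 10, 11, 14, 15, 20), so p = 9/20 = 0.45.
d = −(3/4) ln(1 − 4p/3) = −0.75 ln(1 − 0.6) = −0.75 ln(0.4)
  = −0.75 × (-0.916291) = 0.687218 substitutions/site.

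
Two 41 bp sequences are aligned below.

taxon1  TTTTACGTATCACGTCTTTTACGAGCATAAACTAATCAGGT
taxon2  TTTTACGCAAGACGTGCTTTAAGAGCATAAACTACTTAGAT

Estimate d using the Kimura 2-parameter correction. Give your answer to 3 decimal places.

Of 41 sites, 4 differences are transitions and 5 are transversions, so P = 4/41 ≈ 0.097561 and Q = 5/41 ≈ 0.121951.
Under the Kimura two-parameter model, d = −½ ln(1 − 2P − Q) − ¼ ln(1 − 2Q).
1 − 2P − Q = 0.682927, giving −½ ln(0.682927) = 0.190684.
1 − 2Q = 0.756098, giving −¼ ln(0.756098) = 0.069896.
d = 0.190684 + 0.069896 = 0.260580.

0.261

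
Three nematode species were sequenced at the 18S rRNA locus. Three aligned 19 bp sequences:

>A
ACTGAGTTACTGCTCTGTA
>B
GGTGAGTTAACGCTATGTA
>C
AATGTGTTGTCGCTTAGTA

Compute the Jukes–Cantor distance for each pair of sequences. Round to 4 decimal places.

d(A,B) = 0.3241, d(A,C) = 0.5068, d(B,C) = 0.5068

A–B: 5/19 sites differ → p ≈ 0.263158, d = −0.75 ln(1 − 0.350877) = 0.324100 ≈ 0.3241.
A–C: 7/19 sites differ → p ≈ 0.368421, d = −0.75 ln(1 − 0.491228) = 0.506816 ≈ 0.5068.
B–C: 7/19 sites differ → p ≈ 0.368421, d = −0.75 ln(1 − 0.491228) = 0.506816 ≈ 0.5068.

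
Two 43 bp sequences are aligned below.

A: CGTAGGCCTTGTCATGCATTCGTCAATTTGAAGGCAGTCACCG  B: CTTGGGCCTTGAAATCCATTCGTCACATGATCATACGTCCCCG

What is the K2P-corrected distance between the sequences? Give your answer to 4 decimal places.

Of 43 sites, 3 differences are transitions and 13 are transversions, so P = 3/43 ≈ 0.069767 and Q = 13/43 ≈ 0.302326.
Under the Kimura two-parameter model, d = −½ ln(1 − 2P − Q) − ¼ ln(1 − 2Q).
1 − 2P − Q = 0.55814, giving −½ ln(0.55814) = 0.291573.
1 − 2Q = 0.395348, giving −¼ ln(0.395348) = 0.231997.
d = 0.291573 + 0.231997 = 0.523570.

0.5236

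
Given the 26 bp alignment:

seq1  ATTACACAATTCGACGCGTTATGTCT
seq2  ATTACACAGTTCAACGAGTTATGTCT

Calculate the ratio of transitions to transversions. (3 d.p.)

Transitions are A↔G and C↔T; transversions are all other mismatches.
Transitions: 2. Transversions: 1.
R = 2/1 = 2.000.

2.000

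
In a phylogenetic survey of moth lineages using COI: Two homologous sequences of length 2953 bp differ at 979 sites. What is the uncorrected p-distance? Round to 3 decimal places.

p = 979/2953 = 0.331527… ≈ 0.332 (to 3 d.p.).

0.332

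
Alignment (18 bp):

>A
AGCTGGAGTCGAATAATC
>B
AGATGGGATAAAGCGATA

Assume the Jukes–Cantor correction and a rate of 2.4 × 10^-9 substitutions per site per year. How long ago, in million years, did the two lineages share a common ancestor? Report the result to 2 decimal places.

171.66

The sequences differ at 9 of 18 sites (3, 7, 8, 10, 11, 13, 14, 15, 18), so p = 9/18 = 0.5.
d = −(3/4) ln(1 − 4p/3) = −0.75 ln(1 − 0.666667) = −0.75 ln(0.333333)
  = −0.75 × (-1.098613) = 0.823960 substitutions/site.
Under a molecular clock d = 2μt, so t = d/(2μ) = 0.823960 / (2 × 2.4 × 10^-9) = 171.66 million years.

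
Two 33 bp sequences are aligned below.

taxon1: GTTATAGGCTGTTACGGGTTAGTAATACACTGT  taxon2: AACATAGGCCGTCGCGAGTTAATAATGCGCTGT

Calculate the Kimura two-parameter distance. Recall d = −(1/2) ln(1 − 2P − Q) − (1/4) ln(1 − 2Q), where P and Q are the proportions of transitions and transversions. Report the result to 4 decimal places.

0.4444

Of 33 sites, 9 differences are transitions and 1 are transversions, so P = 9/33 ≈ 0.272727 and Q = 1/33 ≈ 0.030303.
Under the Kimura two-parameter model, d = −½ ln(1 − 2P − Q) − ¼ ln(1 − 2Q).
1 − 2P − Q = 0.424243, giving −½ ln(0.424243) = 0.428724.
1 − 2Q = 0.939394, giving −¼ ln(0.939394) = 0.015630.
d = 0.428724 + 0.015630 = 0.444354.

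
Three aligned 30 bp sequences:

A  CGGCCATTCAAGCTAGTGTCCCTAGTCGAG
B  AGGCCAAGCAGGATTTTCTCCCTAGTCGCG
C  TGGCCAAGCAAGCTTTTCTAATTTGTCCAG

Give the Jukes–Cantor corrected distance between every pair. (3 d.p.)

d(A,B) = 0.383, d(A,C) = 0.503, d(B,C) = 0.383

A–B: 9/30 sites differ → p = 0.3, d = −0.75 ln(1 − 0.4) = 0.383119 ≈ 0.383.
A–C: 11/30 sites differ → p ≈ 0.366667, d = −0.75 ln(1 − 0.488889) = 0.503376 ≈ 0.503.
B–C: 9/30 sites differ → p = 0.3, d = −0.75 ln(1 − 0.4) = 0.383119 ≈ 0.383.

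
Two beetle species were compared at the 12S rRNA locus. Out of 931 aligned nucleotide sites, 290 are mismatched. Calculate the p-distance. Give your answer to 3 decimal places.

p = 290/931 = 0.311493… ≈ 0.311 (to 3 d.p.).

0.311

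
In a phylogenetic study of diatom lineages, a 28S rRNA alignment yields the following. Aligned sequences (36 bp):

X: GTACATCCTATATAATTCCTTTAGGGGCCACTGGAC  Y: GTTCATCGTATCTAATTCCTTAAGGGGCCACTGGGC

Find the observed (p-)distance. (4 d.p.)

0.1389

The sequences differ at 5 of 36 positions (sites 3, 8, 12, 22, 35).
p = 5/36 = 0.138888… ≈ 0.1389 (to 4 d.p.).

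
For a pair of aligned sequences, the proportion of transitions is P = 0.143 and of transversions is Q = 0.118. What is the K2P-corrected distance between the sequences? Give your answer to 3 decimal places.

0.326

Under the Kimura two-parameter model, d = −½ ln(1 − 2P − Q) − ¼ ln(1 − 2Q).
1 − 2P − Q = 0.596, giving −½ ln(0.596) = 0.258757.
1 − 2Q = 0.764, giving −¼ ln(0.764) = 0.067297.
d = 0.258757 + 0.067297 = 0.326054.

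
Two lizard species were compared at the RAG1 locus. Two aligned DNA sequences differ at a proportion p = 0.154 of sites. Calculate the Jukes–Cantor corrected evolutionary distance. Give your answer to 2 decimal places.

d = −(3/4) ln(1 − 4p/3) = −0.75 ln(1 − 0.205333) = −0.75 ln(0.794667)
  = −0.75 × (-0.229832) = 0.172374 substitutions/site.

0.17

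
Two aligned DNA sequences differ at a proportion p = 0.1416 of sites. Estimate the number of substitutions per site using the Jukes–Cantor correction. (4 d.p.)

0.1569

d = −(3/4) ln(1 − 4p/3) = −0.75 ln(1 − 0.1888) = −0.75 ln(0.8112)
  = −0.75 × (-0.209241) = 0.156931 substitutions/site.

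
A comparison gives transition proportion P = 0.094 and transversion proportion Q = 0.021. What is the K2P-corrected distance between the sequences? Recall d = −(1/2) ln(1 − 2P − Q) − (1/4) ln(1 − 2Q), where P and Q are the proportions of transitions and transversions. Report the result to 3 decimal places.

Under the Kimura two-parameter model, d = −½ ln(1 − 2P − Q) − ¼ ln(1 − 2Q).
1 − 2P − Q = 0.791, giving −½ ln(0.791) = 0.117229.
1 − 2Q = 0.958, giving −¼ ln(0.958) = 0.010727.
d = 0.117229 + 0.010727 = 0.127956.

0.128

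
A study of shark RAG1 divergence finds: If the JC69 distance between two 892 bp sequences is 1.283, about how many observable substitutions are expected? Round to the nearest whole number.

548

Invert JC69: p = (3/4)(1 − e^(−4d/3)) = 0.75 × (1 − e^(-1.710667)) = 0.75 × (1 − 0.180745) = 0.614441.
Expected differing sites = pL ≈ 0.614441 × 892 = 548.081372 ≈ 548.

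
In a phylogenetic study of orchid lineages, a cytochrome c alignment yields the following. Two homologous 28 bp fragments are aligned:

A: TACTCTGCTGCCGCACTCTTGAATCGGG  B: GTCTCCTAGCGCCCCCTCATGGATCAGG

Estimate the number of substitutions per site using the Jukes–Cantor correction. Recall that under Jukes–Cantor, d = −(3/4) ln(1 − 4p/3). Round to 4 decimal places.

0.7238

The sequences differ at 13 of 28 sites, so p = 13/28 ≈ 0.464286.
d = −(3/4) ln(1 − 4p/3) = −0.75 ln(1 − 0.619048) = −0.75 ln(0.380952)
  = −0.75 × (-0.965082) = 0.723812 substitutions/site.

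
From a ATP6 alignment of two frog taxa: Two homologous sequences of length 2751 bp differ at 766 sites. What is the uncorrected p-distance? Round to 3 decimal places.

p = 766/2751 = 0.278444… ≈ 0.278 (to 3 d.p.).

0.278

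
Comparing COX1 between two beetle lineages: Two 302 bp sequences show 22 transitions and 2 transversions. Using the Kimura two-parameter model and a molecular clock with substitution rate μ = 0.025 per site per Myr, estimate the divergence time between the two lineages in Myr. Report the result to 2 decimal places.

1.72

P = 22/302 ≈ 0.072848 and Q = 2/302 ≈ 0.006623.
Under the Kimura two-parameter model, d = −½ ln(1 − 2P − Q) − ¼ ln(1 − 2Q).
1 − 2P − Q = 0.847681, giving −½ ln(0.847681) = 0.082625.
1 − 2Q = 0.986754, giving −¼ ln(0.986754) = 0.003334.
d = 0.082625 + 0.003334 = 0.085959.
Under a molecular clock d = 2μt, so t = d/(2μ) = 0.085959 / (2 × 0.025) = 1.72 Myr.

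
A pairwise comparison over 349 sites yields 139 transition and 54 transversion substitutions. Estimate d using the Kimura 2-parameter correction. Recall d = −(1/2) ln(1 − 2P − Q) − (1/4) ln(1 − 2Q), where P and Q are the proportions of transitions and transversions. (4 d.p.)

P = 139/349 ≈ 0.398281 and Q = 54/349 ≈ 0.154728.
Under the Kimura two-parameter model, d = −½ ln(1 − 2P − Q) − ¼ ln(1 − 2Q).
1 − 2P − Q = 0.04871, giving −½ ln(0.04871) = 1.510935.
1 − 2Q = 0.690544, giving −¼ ln(0.690544) = 0.092569.
d = 1.510935 + 0.092569 = 1.603504.

1.6035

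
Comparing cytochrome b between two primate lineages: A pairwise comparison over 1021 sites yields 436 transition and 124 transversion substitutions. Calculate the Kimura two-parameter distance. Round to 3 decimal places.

1.924

P = 436/1021 ≈ 0.427032 and Q = 124/1021 ≈ 0.12145.
Under the Kimura two-parameter model, d = −½ ln(1 − 2P − Q) − ¼ ln(1 − 2Q).
1 − 2P − Q = 0.024486, giving −½ ln(0.024486) = 1.854827.
1 − 2Q = 0.7571, giving −¼ ln(0.7571) = 0.069565.
d = 1.854827 + 0.069565 = 1.924392.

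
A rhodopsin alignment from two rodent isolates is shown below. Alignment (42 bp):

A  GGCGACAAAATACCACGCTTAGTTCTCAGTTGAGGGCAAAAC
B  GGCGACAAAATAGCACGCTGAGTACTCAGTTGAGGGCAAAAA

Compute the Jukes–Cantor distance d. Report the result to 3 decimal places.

The sequences differ at 4 of 42 sites (13, 20, 24, 42), so p = 4/42 ≈ 0.095238.
d = −(3/4) ln(1 − 4p/3) = −0.75 ln(1 − 0.126984) = −0.75 ln(0.873016)
  = −0.75 × (-0.135801) = 0.101851 substitutions/site.

0.102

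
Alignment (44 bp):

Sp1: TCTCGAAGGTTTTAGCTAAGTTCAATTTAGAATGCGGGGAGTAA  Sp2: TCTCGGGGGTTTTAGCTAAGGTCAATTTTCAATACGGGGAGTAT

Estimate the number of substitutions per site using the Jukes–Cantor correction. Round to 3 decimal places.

The sequences differ at 7 of 44 sites (6, 7, 21, 29, 30, 34, 44), so p = 7/44 ≈ 0.159091.
d = −(3/4) ln(1 − 4p/3) = −0.75 ln(1 − 0.212121) = −0.75 ln(0.787879)
  = −0.75 × (-0.238411) = 0.178808 substitutions/site.

0.179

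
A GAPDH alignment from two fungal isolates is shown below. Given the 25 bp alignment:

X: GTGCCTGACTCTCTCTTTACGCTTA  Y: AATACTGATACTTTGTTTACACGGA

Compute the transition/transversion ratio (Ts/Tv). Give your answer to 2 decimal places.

Transitions are A↔G and C↔T; transversions are all other mismatches.
Transitions: 4. Transversions: 7.
R = 4/7 = 0.571428… ≈ 0.57 (to 2 d.p.).

0.57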